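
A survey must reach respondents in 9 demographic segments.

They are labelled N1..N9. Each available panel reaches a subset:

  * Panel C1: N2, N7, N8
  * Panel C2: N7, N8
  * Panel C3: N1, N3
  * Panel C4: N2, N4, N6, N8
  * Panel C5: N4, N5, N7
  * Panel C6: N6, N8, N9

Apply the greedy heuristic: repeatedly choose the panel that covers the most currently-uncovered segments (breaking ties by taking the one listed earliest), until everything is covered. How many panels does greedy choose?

4

Greedy: pick C4 (covers 4 new) → pick C3 (covers 2 new) → pick C5 (covers 2 new) → pick C6 (covers 1 new). Total picks: 4.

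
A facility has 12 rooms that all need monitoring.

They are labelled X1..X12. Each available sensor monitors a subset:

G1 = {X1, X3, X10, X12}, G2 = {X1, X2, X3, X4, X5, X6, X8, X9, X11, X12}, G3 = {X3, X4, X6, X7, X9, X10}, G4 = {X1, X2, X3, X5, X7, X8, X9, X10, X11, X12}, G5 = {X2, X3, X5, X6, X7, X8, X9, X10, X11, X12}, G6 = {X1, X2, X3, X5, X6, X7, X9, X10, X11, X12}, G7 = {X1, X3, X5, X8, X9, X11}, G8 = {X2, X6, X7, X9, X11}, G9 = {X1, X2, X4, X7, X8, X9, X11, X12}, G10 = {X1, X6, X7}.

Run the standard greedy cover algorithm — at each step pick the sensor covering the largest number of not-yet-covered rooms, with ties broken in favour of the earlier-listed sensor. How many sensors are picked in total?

2

Greedy: pick G2 (covers 10 new) → pick G3 (covers 2 new). Total picks: 2.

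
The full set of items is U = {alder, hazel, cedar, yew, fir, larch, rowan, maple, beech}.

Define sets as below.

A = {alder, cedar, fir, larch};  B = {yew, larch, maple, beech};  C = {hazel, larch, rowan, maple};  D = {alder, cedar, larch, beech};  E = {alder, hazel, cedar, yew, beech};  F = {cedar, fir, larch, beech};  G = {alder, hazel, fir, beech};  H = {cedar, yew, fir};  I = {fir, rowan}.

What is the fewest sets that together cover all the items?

3

Take {B, E, I}. Their union is {alder, hazel, cedar, yew, fir, larch, rowan, maple, beech}, which is all 9 items.
No 2 of the 9 sets cover everything (all 36 combinations miss at least one item), so 3 is optimal.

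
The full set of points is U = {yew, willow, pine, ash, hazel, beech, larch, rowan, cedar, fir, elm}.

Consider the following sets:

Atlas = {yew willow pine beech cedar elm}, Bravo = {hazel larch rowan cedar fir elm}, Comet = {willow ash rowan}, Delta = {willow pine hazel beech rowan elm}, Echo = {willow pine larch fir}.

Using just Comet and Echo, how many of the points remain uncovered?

5

Union of Comet, Echo = {willow, pine, ash, larch, rowan, fir}.
Not covered: yew, hazel, beech, cedar, elm — 5 points.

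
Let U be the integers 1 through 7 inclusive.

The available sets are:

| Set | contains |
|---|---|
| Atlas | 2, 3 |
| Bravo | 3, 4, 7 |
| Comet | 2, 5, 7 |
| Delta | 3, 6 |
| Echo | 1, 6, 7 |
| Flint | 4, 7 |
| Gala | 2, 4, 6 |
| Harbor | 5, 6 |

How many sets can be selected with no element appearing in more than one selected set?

Atlas, Flint, Harbor are pairwise disjoint (Atlas={2,3}; Flint={4,7}; Harbor={5,6}).
Every remaining set overlaps one of these, and no 4 of the listed sets are pairwise disjoint, so 3 is the maximum.

3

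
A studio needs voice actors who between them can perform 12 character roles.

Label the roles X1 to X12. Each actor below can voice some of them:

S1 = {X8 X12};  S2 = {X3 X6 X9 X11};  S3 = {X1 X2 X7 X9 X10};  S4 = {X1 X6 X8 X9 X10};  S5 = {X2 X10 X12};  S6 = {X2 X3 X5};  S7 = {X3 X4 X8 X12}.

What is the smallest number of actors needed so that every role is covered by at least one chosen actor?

4

Take {S2, S3, S6, S7}. Their union is {X1, X2, X3, X4, X5, X6, X7, X8, X9, X10, X11, X12}, which is all 12 roles.
No 3 of the 7 actors cover everything (all 35 combinations miss at least one role), so 4 is optimal.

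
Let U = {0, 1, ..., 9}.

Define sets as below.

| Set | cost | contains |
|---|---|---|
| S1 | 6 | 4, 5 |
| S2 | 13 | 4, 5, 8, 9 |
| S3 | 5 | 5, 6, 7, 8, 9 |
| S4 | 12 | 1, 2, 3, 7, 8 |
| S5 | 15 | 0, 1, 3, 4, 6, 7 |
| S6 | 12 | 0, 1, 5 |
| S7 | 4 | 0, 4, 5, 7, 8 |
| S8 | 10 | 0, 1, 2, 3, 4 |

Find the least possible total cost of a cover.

S3, S8 together cover every element (S3 ∪ S8 = {0, 1, 2, 3, 4, 5, 6, 7, 8, 9}); total cost 5 + 10 = 15.
The greedy pick S7, S3, S8 costs 19; no covering selection beats 15.

15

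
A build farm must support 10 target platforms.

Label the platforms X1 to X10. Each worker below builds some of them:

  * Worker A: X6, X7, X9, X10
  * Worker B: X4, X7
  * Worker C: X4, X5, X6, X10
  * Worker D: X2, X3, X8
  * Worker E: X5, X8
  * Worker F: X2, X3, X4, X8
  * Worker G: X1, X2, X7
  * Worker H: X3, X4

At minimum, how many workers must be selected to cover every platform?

4

Take {A, C, F, G}. Their union is {X1, X2, X3, X4, X5, X6, X7, X8, X9, X10}, which is all 10 platforms.
No 3 of the 8 workers cover everything (all 56 combinations miss at least one platform), so 4 is optimal.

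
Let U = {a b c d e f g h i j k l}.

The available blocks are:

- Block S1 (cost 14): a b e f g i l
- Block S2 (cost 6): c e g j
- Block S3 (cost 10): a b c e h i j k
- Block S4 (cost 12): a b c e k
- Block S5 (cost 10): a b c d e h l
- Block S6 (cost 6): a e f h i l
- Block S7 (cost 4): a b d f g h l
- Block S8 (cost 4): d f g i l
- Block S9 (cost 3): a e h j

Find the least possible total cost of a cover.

14

S3, S7 together cover every point (S3 ∪ S7 = {a, b, c, d, e, f, g, h, i, j, k, l}); total cost 10 + 4 = 14.
The greedy pick S7, S9, S3 costs 17; no covering selection beats 14.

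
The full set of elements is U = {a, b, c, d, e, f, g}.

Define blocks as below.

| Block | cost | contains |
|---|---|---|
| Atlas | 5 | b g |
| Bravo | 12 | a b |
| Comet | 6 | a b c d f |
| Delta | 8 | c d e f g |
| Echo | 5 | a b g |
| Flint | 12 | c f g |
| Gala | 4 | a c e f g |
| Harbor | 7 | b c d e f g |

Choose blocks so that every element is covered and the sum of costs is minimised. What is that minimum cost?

10

Comet, Gala together cover every element (Comet ∪ Gala = {a, b, c, d, e, f, g}); total cost 6 + 4 = 10.
No covering selection has total cost below 10.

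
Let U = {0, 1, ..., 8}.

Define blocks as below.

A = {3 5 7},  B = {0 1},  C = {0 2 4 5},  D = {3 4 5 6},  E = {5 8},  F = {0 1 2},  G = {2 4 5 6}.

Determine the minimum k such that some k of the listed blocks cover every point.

4

A, D, E, and F cover everything between them: the union {0, 1, 2, 3, 4, 5, 6, 7, 8} is all of U.
Only E contains 8, so E is forced; the remaining 7 points need at least 3 more blocks (each remaining block adds at most 3) — so at least 4 blocks are needed, and 4 is optimal.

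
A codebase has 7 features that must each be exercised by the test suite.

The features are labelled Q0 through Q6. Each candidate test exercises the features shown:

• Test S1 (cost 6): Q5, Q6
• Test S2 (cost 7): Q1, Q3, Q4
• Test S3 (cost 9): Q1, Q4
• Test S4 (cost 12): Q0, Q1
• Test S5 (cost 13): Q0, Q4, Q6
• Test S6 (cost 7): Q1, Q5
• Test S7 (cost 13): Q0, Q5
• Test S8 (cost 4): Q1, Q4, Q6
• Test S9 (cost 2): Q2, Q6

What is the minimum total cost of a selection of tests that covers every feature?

22

S2, S7, S9 together cover every feature (S2 ∪ S7 ∪ S9 = {Q0, Q1, Q2, Q3, Q4, Q5, Q6}); total cost 7 + 13 + 2 = 22.
The greedy pick S9, S8, S1, S2, S4 costs 31; no covering selection beats 22.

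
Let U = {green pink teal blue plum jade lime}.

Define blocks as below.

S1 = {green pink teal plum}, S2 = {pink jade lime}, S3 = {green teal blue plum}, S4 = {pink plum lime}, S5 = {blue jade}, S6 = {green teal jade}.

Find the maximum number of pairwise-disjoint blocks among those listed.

S1, S5 are pairwise disjoint (S1={green,pink,teal,plum}; S5={blue,jade}).
Every remaining block overlaps one of these, and no 3 of the listed blocks are pairwise disjoint, so 2 is the maximum.

2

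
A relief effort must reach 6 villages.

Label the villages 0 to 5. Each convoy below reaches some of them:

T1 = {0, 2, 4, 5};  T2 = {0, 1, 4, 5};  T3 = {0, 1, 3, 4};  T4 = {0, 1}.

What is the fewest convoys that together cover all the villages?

T1 and T3 together: T1 ∪ T3 = {0, 1, 2, 3, 4, 5} — every village is covered.
No single convoy has all 6 villages (the largest, T1, has 4), so 2 is optimal.

2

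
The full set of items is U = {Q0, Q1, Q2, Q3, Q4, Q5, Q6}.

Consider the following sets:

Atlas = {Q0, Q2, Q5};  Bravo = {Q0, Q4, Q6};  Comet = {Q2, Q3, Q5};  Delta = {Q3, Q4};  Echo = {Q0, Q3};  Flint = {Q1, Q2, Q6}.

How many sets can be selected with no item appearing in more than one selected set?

Echo, Flint are pairwise disjoint (Echo={Q0,Q3}; Flint={Q1,Q2,Q6}).
Every remaining set overlaps one of these, and no 3 of the listed sets are pairwise disjoint, so 2 is the maximum.

2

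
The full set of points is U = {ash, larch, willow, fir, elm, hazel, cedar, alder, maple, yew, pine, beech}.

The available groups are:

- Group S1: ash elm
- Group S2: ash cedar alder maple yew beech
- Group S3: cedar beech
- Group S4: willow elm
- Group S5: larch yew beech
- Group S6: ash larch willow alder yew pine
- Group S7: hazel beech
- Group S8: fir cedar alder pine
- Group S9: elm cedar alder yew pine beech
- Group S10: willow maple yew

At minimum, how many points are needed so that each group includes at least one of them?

4

H = {willow, elm, cedar, beech} meets every group (each contains at least one member of H), and |H| = 4.
The groups S1, S7, S8, S10 are pairwise disjoint, so any hitting set needs a separate point for each — at least 4. Hence 4 is optimal.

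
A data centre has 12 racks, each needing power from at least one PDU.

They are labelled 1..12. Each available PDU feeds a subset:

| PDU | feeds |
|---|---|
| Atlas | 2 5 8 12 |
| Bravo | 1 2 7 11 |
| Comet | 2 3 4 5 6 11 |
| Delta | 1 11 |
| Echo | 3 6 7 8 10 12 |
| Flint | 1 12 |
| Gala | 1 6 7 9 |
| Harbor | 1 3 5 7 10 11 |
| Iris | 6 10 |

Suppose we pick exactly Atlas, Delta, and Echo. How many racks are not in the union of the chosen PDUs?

Union of Atlas, Delta, Echo = {1, 2, 3, 5, 6, 7, 8, 10, 11, 12}.
Not covered: 4, 9 — 2 racks.

2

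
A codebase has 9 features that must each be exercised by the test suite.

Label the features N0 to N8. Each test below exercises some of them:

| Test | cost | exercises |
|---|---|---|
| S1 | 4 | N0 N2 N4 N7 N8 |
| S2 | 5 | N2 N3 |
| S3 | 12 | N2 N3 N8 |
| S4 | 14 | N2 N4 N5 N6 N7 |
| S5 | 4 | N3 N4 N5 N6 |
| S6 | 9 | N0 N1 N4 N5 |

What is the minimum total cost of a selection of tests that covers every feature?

S1, S5, S6 together cover every feature (S1 ∪ S5 ∪ S6 = {N0, N1, N2, N3, N4, N5, N6, N7, N8}); total cost 4 + 4 + 9 = 17.
No covering selection has total cost below 17.

17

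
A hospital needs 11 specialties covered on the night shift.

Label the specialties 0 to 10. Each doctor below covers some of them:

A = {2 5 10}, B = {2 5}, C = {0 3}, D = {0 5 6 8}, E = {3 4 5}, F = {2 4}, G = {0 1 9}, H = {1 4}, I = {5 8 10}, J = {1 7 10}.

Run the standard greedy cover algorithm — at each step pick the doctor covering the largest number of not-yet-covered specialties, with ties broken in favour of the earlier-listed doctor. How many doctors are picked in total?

Greedy: pick D (covers 4 new) → pick J (covers 3 new) → pick E (covers 2 new) → pick A (covers 1 new) → pick G (covers 1 new). Total picks: 5.

5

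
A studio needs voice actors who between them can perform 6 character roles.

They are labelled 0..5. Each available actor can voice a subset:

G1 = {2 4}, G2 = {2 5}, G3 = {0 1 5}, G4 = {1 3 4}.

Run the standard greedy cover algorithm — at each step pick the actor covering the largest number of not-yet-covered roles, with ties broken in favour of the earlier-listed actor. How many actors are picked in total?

3

Greedy: pick G3 (covers 3 new) → pick G1 (covers 2 new) → pick G4 (covers 1 new). Total picks: 3.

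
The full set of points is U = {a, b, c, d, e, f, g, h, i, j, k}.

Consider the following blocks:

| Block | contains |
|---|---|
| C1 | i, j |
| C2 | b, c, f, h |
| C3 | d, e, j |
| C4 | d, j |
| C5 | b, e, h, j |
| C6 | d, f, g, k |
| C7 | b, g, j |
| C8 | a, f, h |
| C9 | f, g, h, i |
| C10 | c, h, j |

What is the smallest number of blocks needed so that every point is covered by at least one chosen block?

C1, C5, C6, C8, and C10 cover everything between them: the union {a, b, c, d, e, f, g, h, i, j, k} is all of U.
No 4 of the 10 blocks cover everything (all 210 combinations miss at least one point), so 5 is optimal.

5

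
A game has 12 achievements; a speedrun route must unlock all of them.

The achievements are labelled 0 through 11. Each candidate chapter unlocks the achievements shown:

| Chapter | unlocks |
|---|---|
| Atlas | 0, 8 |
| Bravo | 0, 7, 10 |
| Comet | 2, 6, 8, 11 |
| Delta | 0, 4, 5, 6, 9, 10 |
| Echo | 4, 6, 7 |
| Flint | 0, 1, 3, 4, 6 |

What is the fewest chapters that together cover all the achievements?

Bravo and Comet and Delta and Flint together: Bravo ∪ Comet ∪ Delta ∪ Flint = {0, 1, 2, 3, 4, 5, 6, 7, 8, 9, 10, 11} — every achievement is covered.
Only Flint contains 1, so Flint is forced; the remaining 7 achievements need at least 3 more chapters (each remaining chapter adds at most 3) — so at least 4 chapters are needed, and 4 is optimal.

4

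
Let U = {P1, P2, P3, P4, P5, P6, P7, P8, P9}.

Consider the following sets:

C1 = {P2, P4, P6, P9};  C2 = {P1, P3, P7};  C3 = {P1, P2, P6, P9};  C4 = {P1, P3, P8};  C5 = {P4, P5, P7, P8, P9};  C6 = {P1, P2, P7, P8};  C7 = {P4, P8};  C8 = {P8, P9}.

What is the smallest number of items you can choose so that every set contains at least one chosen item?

3

The 3 items {P7, P8, P9} hit every set.
No choice of 2 items meets every set, so 3 is the minimum.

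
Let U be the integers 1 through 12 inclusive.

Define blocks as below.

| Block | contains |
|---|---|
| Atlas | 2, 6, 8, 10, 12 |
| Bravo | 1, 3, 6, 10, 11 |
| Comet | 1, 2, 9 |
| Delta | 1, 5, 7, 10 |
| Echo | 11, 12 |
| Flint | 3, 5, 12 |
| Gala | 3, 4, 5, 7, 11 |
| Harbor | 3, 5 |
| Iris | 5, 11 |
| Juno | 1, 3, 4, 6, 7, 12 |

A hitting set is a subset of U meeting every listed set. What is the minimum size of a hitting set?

The 3 items {1, 5, 12} hit every block.
The blocks Comet, Echo, Harbor are pairwise disjoint, so any hitting set needs a separate item for each — at least 3. Hence 3 is optimal.

3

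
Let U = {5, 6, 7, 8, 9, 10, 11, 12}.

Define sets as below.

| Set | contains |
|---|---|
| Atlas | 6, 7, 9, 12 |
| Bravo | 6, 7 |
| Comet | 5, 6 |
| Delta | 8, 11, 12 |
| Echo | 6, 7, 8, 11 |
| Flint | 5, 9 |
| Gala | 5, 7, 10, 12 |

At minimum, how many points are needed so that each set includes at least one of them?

3

H = {5, 6, 11} meets every set (each contains at least one member of H), and |H| = 3.
The sets Bravo, Delta, Flint are pairwise disjoint, so any hitting set needs a separate point for each — at least 3. Hence 3 is optimal.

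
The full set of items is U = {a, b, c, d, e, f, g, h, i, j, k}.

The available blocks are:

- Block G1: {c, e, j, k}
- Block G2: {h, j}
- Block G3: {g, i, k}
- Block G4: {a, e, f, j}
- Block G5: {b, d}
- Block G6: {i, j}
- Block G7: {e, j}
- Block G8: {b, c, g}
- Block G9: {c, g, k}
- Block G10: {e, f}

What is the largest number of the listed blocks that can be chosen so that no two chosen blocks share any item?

4

G2, G3, G5, G10 are pairwise disjoint (G2={h,j}; G3={g,i,k}; G5={b,d}; G10={e,f}).
Every remaining block overlaps one of these, and no 5 of the listed blocks are pairwise disjoint, so 4 is the maximum.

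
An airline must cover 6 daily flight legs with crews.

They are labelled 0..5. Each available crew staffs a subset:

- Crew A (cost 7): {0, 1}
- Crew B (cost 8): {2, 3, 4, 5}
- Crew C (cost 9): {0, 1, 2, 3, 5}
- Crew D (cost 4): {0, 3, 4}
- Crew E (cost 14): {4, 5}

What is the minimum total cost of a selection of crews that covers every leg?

C, D together cover every leg (C ∪ D = {0, 1, 2, 3, 4, 5}); total cost 9 + 4 = 13.
No covering selection has total cost below 13.

13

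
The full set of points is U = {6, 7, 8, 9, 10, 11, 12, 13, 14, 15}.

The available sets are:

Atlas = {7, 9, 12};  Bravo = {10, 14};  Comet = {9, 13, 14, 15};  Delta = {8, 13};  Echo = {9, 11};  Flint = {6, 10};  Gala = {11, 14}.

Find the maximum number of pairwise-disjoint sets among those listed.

Atlas, Delta, Flint, Gala are pairwise disjoint (Atlas={7,9,12}; Delta={8,13}; Flint={6,10}; Gala={11,14}).
Every remaining set overlaps one of these, and no 5 of the listed sets are pairwise disjoint, so 4 is the maximum.

4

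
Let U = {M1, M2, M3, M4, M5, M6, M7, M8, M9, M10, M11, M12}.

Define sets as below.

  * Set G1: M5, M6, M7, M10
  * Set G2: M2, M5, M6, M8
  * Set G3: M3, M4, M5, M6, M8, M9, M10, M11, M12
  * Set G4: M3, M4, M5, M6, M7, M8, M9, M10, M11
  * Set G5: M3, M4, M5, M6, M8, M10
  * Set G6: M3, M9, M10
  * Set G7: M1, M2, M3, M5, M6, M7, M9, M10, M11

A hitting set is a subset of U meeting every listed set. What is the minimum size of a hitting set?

Take H = {M2, M10}. Each listed set contains at least one of these, so H is a hitting set of size 2.
The sets G2, G6 are pairwise disjoint, so any hitting set needs a separate item for each — at least 2. Hence 2 is optimal.

2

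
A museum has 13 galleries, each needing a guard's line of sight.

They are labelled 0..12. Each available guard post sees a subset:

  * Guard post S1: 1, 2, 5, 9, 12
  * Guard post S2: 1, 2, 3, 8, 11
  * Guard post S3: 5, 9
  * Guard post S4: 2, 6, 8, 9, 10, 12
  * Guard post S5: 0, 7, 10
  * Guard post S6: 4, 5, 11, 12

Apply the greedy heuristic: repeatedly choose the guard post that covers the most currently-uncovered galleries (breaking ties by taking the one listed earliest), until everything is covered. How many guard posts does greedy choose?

Greedy: pick S4 (covers 6 new) → pick S2 (covers 3 new) → pick S5 (covers 2 new) → pick S6 (covers 2 new). Total picks: 4.

4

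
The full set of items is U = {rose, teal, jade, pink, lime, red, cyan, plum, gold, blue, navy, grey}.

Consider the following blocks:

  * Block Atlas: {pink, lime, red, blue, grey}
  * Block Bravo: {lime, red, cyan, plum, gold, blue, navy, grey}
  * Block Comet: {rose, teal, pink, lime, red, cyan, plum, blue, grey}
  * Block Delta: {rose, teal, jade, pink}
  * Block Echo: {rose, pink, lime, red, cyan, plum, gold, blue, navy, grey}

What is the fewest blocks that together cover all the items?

Bravo and Delta cover everything between them: the union {rose, teal, jade, pink, lime, red, cyan, plum, gold, blue, navy, grey} is all of U.
No single block has all 12 items (the largest, Echo, has 10), so 2 is optimal.

2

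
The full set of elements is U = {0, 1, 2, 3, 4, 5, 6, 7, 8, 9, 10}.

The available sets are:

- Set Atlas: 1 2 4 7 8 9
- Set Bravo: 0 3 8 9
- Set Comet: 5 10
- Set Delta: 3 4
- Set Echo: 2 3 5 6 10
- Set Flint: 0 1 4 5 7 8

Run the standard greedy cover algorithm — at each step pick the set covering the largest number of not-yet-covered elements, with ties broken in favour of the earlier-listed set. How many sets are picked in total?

Greedy: pick Atlas (covers 6 new) → pick Echo (covers 4 new) → pick Bravo (covers 1 new). Total picks: 3.

3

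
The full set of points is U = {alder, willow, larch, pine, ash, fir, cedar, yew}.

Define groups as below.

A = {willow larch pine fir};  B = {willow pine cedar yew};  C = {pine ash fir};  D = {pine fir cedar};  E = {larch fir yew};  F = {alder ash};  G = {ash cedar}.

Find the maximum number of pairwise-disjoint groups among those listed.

2

A, G are pairwise disjoint (A={willow,larch,pine,fir}; G={ash,cedar}).
Every remaining group overlaps one of these, and no 3 of the listed groups are pairwise disjoint, so 2 is the maximum.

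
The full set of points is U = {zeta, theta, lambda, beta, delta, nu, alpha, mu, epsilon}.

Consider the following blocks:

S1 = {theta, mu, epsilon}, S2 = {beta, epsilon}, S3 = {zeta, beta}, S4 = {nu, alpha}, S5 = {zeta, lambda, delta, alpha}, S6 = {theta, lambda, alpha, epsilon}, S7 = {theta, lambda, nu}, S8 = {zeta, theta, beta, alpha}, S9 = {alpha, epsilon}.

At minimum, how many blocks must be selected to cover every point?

Take {S1, S3, S4, S5}. Their union is {zeta, theta, lambda, beta, delta, nu, alpha, mu, epsilon}, which is all 9 points.
No 3 of the 9 blocks cover everything (all 84 combinations miss at least one point), so 4 is optimal.

4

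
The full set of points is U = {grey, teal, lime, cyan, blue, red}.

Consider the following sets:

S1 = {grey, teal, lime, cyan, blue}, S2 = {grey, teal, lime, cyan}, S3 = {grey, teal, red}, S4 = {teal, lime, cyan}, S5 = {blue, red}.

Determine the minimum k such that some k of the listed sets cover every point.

2

S2 and S5 together: S2 ∪ S5 = {grey, teal, lime, cyan, blue, red} — every point is covered.
No single set has all 6 points (the largest, S1, has 5), so 2 is optimal.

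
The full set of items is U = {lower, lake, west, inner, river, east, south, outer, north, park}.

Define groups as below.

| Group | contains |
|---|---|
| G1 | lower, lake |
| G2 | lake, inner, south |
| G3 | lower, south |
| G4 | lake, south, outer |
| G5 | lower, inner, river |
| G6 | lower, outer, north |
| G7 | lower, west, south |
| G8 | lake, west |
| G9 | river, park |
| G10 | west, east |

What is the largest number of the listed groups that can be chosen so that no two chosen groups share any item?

G2, G6, G9, G10 are pairwise disjoint (G2={lake,inner,south}; G6={lower,outer,north}; G9={river,park}; G10={west,east}).
Every remaining group overlaps one of these, and no 5 of the listed groups are pairwise disjoint, so 4 is the maximum.

4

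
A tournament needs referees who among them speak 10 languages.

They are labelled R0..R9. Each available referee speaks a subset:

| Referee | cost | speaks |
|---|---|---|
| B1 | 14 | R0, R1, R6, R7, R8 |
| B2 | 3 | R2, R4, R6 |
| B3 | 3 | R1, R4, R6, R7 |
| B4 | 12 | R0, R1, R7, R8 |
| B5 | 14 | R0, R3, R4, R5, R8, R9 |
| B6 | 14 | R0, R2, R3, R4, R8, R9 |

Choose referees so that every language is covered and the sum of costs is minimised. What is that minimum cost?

B2, B3, B5 together cover every language (B2 ∪ B3 ∪ B5 = {R0, R1, R2, R3, R4, R5, R6, R7, R8, R9}); total cost 3 + 3 + 14 = 20.
No covering selection has total cost below 20.

20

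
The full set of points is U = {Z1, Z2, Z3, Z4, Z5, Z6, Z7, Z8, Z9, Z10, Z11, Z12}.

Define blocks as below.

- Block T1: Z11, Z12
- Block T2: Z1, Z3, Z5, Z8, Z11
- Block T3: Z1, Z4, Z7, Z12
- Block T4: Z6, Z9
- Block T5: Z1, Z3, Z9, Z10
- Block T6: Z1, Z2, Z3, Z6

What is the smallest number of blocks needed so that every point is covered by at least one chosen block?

Take {T2, T3, T5, T6}. Their union is {Z1, Z2, Z3, Z4, Z5, Z6, Z7, Z8, Z9, Z10, Z11, Z12}, which is all 12 points.
Only T6 contains Z2, so T6 is forced; the remaining 8 points need at least 3 more blocks (each remaining block adds at most 3) — so at least 4 blocks are needed, and 4 is optimal.

4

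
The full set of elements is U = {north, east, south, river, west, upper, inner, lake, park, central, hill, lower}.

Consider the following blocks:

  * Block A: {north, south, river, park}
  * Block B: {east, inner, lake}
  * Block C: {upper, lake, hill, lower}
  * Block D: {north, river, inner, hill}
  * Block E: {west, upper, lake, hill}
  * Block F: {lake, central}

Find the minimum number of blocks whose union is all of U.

5

A, B, C, E, and F cover everything between them: the union {north, east, south, river, west, upper, inner, lake, park, central, hill, lower} is all of U.
No 4 of the 6 blocks cover everything (all 15 combinations miss at least one element), so 5 is optimal.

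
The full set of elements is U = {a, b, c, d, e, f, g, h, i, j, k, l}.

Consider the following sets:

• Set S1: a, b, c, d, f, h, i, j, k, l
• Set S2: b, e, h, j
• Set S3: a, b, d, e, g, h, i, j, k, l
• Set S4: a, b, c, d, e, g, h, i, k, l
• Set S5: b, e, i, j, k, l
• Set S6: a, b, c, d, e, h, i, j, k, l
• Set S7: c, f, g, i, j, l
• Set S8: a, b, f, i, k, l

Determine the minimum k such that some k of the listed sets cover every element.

Take {S3, S7}. Their union is {a, b, c, d, e, f, g, h, i, j, k, l}, which is all 12 elements.
No single set has all 12 elements (the largest, S1, has 10), so 2 is optimal.

2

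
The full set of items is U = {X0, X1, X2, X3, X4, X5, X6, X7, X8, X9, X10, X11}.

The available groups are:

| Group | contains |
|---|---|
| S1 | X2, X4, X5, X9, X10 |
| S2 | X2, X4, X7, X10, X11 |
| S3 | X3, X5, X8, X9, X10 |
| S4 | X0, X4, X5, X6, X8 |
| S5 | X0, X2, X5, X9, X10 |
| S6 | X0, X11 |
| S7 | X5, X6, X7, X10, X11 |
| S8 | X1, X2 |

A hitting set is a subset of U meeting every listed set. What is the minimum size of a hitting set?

3

The 3 items {X0, X2, X10} hit every group.
The groups S3, S6, S8 are pairwise disjoint, so any hitting set needs a separate item for each — at least 3. Hence 3 is optimal.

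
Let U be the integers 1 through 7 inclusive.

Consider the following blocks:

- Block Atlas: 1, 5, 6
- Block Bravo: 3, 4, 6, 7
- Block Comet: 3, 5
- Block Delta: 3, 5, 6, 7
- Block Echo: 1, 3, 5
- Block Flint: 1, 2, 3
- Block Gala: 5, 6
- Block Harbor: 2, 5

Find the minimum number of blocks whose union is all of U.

Take {Atlas, Bravo, Harbor}. Their union is {1, 2, 3, 4, 5, 6, 7}, which is all 7 points.
Only Bravo contains 4, so Bravo is forced; the remaining 3 points need at least 2 more blocks (each remaining block adds at most 2) — so at least 3 blocks are needed, and 3 is optimal.

3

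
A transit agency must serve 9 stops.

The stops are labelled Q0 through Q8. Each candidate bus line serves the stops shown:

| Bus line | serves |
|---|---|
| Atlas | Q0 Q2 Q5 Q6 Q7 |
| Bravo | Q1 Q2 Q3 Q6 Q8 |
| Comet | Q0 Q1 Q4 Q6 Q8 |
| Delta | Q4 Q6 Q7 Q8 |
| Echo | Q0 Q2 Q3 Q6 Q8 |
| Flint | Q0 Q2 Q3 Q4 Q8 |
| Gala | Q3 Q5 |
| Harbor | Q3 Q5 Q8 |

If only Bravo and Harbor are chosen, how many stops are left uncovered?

Union of Bravo, Harbor = {Q1, Q2, Q3, Q5, Q6, Q8}.
Not covered: Q0, Q4, Q7 — 3 stops.

3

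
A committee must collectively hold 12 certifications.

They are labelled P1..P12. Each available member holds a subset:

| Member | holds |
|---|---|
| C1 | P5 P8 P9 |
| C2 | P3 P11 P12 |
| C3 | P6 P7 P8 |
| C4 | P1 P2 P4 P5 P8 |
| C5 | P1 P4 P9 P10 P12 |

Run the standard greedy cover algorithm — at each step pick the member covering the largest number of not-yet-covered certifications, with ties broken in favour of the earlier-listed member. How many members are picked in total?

4

Greedy: pick C4 (covers 5 new) → pick C2 (covers 3 new) → pick C3 (covers 2 new) → pick C5 (covers 2 new). Total picks: 4.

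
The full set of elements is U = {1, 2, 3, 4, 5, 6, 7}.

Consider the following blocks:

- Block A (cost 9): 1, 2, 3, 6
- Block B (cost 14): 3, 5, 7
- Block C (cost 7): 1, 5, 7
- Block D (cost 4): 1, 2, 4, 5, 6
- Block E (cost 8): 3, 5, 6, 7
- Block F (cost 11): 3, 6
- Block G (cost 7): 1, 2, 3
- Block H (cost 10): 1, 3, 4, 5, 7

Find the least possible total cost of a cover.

D, E together cover every element (D ∪ E = {1, 2, 3, 4, 5, 6, 7}); total cost 4 + 8 = 12.
No covering selection has total cost below 12.

12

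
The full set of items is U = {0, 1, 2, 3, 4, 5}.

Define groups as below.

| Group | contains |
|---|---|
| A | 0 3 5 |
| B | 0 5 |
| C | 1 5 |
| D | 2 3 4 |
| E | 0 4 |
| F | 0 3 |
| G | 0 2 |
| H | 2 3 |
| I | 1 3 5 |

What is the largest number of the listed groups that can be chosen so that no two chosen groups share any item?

3

C, E, H are pairwise disjoint (C={1,5}; E={0,4}; H={2,3}).
Every remaining group overlaps one of these, and no 4 of the listed groups are pairwise disjoint, so 3 is the maximum.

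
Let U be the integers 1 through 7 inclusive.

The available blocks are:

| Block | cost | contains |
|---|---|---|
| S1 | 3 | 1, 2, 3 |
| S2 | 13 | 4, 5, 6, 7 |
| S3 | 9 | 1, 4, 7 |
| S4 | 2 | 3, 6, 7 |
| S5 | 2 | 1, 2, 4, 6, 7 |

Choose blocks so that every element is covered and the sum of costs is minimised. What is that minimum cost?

S1, S2 together cover every element (S1 ∪ S2 = {1, 2, 3, 4, 5, 6, 7}); total cost 3 + 13 = 16.
The greedy pick S5, S4, S2 costs 17; no covering selection beats 16.

16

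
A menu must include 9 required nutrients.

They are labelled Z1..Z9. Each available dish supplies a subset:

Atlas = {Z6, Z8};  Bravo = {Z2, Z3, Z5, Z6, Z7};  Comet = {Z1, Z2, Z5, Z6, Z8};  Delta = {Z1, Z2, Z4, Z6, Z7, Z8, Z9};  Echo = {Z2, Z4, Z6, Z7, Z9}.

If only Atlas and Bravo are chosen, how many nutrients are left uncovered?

3

Union of Atlas, Bravo = {Z2, Z3, Z5, Z6, Z7, Z8}.
Not covered: Z1, Z4, Z9 — 3 nutrients.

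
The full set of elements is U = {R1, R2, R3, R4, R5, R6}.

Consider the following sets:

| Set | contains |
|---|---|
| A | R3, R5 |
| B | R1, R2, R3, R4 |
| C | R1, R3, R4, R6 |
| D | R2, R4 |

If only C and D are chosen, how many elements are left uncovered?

Union of C, D = {R1, R2, R3, R4, R6}.
Not covered: R5 — 1 element.

1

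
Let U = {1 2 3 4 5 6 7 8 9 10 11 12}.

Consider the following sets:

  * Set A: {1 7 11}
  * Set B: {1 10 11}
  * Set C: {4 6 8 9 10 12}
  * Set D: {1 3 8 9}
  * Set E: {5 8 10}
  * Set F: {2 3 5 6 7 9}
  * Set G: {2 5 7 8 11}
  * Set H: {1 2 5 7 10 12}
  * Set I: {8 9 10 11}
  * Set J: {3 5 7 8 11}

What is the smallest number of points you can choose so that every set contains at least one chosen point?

3

The 3 points {1, 8, 9} hit every set.
No choice of 2 points meets every set, so 3 is the minimum.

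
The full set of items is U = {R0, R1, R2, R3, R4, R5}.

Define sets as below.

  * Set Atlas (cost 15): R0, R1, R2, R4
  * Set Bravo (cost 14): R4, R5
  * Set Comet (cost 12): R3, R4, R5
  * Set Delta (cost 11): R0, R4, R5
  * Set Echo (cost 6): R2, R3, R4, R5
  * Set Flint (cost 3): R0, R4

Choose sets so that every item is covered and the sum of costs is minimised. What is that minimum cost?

21

Atlas, Echo together cover every item (Atlas ∪ Echo = {R0, R1, R2, R3, R4, R5}); total cost 15 + 6 = 21.
The greedy pick Echo, Flint, Atlas costs 24; no covering selection beats 21.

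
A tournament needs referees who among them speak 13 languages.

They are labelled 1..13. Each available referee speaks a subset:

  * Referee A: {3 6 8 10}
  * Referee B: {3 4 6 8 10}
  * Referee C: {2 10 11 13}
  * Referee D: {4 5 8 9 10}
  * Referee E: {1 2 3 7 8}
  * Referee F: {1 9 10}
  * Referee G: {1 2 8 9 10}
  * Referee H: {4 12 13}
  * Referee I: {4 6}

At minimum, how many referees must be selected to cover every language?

Take {A, C, D, E, H}. Their union is {1, 2, 3, 4, 5, 6, 7, 8, 9, 10, 11, 12, 13}, which is all 13 languages.
No 4 of the 9 referees cover everything (all 126 combinations miss at least one language), so 5 is optimal.

5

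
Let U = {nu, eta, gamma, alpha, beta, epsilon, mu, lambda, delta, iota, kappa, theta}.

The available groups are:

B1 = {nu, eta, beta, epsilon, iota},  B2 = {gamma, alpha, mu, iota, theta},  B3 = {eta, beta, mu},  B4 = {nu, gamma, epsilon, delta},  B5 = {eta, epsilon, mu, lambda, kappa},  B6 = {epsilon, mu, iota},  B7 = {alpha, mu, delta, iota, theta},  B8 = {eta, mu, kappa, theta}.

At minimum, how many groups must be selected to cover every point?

B1, B2, B4, and B5 cover everything between them: the union {nu, eta, gamma, alpha, beta, epsilon, mu, lambda, delta, iota, kappa, theta} is all of U.
No 3 of the 8 groups cover everything (all 56 combinations miss at least one point), so 4 is optimal.

4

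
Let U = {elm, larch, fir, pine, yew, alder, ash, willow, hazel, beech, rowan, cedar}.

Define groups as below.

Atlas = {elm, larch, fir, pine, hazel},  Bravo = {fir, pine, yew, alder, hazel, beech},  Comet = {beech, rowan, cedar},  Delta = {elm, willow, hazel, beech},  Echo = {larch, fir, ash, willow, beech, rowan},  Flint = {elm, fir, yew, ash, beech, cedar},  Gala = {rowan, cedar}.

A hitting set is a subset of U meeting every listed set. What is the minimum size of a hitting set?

3

Take H = {larch, beech, cedar}. Each listed group contains at least one of these, so H is a hitting set of size 3.
No choice of 2 items meets every group, so 3 is the minimum.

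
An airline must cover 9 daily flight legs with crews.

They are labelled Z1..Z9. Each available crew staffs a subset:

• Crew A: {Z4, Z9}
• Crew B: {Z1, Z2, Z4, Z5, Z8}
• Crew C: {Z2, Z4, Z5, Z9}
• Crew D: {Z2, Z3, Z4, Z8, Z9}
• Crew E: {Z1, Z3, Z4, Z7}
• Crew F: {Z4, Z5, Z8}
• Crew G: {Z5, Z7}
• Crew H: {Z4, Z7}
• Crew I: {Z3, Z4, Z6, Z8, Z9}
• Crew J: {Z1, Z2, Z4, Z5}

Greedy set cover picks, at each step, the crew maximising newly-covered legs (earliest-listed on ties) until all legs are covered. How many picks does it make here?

3

Greedy: pick B (covers 5 new) → pick I (covers 3 new) → pick E (covers 1 new). Total picks: 3.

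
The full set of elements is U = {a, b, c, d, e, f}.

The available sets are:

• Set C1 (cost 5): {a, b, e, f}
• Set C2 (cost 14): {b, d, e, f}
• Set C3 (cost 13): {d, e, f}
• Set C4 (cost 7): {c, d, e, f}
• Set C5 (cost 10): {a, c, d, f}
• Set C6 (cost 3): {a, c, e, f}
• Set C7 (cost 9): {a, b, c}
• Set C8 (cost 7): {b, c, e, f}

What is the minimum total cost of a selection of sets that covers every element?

12

C1, C4 together cover every element (C1 ∪ C4 = {a, b, c, d, e, f}); total cost 5 + 7 = 12.
The greedy pick C6, C1, C4 costs 15; no covering selection beats 12.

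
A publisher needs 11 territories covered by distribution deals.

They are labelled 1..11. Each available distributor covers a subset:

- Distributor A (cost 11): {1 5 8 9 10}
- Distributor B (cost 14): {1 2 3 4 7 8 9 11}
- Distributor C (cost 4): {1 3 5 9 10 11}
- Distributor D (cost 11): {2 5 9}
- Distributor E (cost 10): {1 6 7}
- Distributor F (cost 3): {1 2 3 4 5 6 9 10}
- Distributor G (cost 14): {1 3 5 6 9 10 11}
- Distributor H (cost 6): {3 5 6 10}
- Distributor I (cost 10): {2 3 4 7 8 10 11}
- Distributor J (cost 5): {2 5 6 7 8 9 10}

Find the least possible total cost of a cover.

C, F, J together cover every territory (C ∪ F ∪ J = {1, 2, 3, 4, 5, 6, 7, 8, 9, 10, 11}); total cost 4 + 3 + 5 = 12.
No covering selection has total cost below 12.

12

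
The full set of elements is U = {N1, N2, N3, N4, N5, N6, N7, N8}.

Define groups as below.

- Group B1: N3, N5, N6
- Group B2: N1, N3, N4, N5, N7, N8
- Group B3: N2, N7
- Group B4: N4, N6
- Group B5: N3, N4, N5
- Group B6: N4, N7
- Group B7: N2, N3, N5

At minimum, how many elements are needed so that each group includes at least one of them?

Take H = {N2, N4, N5}. Each listed group contains at least one of these, so H is a hitting set of size 3.
No choice of 2 elements meets every group, so 3 is the minimum.

3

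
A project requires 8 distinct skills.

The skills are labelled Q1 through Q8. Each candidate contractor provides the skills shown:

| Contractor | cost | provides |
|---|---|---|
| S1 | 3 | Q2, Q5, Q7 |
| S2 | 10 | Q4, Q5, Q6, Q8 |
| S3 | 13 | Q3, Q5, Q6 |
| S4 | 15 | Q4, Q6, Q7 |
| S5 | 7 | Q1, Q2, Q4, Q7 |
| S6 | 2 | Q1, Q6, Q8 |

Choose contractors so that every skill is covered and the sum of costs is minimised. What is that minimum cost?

S3, S5, S6 together cover every skill (S3 ∪ S5 ∪ S6 = {Q1, Q2, Q3, Q4, Q5, Q6, Q7, Q8}); total cost 13 + 7 + 2 = 22.
The greedy pick S6, S1, S5, S3 costs 25; no covering selection beats 22.

22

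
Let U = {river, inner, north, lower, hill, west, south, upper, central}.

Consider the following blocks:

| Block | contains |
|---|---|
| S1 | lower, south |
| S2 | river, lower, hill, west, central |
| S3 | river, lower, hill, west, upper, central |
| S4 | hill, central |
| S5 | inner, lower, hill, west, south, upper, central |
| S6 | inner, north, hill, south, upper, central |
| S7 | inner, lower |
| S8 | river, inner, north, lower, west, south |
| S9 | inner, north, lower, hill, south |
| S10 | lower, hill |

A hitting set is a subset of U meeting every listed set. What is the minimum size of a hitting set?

Take H = {lower, central}. Each listed block contains at least one of these, so H is a hitting set of size 2.
The blocks S4, S7 are pairwise disjoint, so any hitting set needs a separate point for each — at least 2. Hence 2 is optimal.

2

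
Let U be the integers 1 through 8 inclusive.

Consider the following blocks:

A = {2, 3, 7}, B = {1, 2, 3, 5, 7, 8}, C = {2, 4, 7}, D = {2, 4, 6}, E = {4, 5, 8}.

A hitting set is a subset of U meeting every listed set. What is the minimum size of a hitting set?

H = {2, 8} meets every block (each contains at least one member of H), and |H| = 2.
The blocks A, E are pairwise disjoint, so any hitting set needs a separate element for each — at least 2. Hence 2 is optimal.

2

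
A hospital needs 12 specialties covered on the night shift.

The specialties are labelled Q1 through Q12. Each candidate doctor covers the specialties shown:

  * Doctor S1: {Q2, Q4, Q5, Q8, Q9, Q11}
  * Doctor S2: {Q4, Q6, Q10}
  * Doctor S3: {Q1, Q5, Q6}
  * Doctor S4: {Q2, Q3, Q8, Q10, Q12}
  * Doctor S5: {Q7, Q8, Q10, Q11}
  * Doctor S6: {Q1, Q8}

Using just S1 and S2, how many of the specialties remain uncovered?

4

Union of S1, S2 = {Q2, Q4, Q5, Q6, Q8, Q9, Q10, Q11}.
Not covered: Q1, Q3, Q7, Q12 — 4 specialties.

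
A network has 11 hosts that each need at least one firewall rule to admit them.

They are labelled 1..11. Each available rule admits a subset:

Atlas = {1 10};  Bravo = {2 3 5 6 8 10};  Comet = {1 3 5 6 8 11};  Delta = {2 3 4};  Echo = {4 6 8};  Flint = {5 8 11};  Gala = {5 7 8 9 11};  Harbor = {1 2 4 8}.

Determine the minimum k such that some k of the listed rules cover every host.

Bravo and Gala and Harbor together: Bravo ∪ Gala ∪ Harbor = {1, 2, 3, 4, 5, 6, 7, 8, 9, 10, 11} — every host is covered.
Only Gala contains 7, so Gala is forced; the remaining 6 hosts need at least 2 more rules (each remaining rule adds at most 4) — so at least 3 rules are needed, and 3 is optimal.

3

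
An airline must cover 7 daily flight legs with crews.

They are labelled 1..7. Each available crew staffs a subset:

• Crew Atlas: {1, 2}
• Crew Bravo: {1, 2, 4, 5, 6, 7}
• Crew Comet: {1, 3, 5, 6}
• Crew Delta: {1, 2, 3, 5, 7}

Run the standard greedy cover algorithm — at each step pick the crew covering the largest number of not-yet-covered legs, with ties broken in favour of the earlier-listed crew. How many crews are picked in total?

2

Greedy: pick Bravo (covers 6 new) → pick Comet (covers 1 new). Total picks: 2.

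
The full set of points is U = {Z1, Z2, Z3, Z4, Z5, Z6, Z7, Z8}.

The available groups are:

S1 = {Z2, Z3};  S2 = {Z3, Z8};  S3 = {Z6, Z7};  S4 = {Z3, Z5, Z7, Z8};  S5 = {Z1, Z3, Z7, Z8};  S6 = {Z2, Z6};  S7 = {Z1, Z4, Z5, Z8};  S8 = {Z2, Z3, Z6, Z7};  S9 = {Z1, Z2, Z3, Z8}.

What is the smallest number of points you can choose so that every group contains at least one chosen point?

The 3 points {Z2, Z6, Z8} hit every group.
The groups S1, S3, S7 are pairwise disjoint, so any hitting set needs a separate point for each — at least 3. Hence 3 is optimal.

3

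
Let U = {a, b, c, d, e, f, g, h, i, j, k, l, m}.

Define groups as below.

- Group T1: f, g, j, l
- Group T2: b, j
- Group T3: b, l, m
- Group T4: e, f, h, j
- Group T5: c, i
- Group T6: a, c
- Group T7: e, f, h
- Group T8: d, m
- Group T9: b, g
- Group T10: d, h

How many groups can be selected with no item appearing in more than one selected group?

4

T4, T5, T8, T9 are pairwise disjoint (T4={e,f,h,j}; T5={c,i}; T8={d,m}; T9={b,g}).
Every remaining group overlaps one of these, and no 5 of the listed groups are pairwise disjoint, so 4 is the maximum.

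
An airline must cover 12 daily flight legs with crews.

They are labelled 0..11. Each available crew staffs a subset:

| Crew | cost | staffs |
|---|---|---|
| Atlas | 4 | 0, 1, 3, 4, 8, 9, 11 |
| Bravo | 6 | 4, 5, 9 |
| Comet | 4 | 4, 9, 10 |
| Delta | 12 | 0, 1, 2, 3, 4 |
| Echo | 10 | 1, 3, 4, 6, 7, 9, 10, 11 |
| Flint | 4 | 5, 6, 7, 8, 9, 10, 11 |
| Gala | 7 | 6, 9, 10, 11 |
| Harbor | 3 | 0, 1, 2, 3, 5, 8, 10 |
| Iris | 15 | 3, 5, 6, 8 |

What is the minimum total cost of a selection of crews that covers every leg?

Comet, Flint, Harbor together cover every leg (Comet ∪ Flint ∪ Harbor = {0, 1, 2, 3, 4, 5, 6, 7, 8, 9, 10, 11}); total cost 4 + 4 + 3 = 11.
No covering selection has total cost below 11.

11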